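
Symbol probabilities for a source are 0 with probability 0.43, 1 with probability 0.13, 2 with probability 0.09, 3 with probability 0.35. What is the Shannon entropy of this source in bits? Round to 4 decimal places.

1.7490 bits

H = −Σ pᵢ log₂ pᵢ.
−0.43·log₂(0.43) = 0.5236
−0.13·log₂(0.13) = 0.3826
−0.09·log₂(0.09) = 0.3127
−0.35·log₂(0.35) = 0.5301
Sum ≈ 1.7490 → 1.7490 bits.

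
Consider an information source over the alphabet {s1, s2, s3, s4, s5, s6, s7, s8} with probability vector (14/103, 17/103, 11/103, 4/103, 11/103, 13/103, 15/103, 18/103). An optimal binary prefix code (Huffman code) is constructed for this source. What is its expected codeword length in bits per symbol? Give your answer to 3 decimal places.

Repeatedly combine the two least-probable nodes; the expected code length is the sum of the merged weights.
merge 4/103 + 11/103 → 15/103
merge 11/103 + 13/103 → 24/103
merge 14/103 + 15/103 → 29/103
merge 15/103 + 17/103 → 32/103
merge 18/103 + 24/103 → 42/103
merge 29/103 + 32/103 → 61/103
merge 42/103 + 61/103 → 1
L = 15/103 + 24/103 + 29/103 + 32/103 + 42/103 + 61/103 + 1 = 306/103 ≈ 2.971 bits/symbol.

2.971 bits/symbol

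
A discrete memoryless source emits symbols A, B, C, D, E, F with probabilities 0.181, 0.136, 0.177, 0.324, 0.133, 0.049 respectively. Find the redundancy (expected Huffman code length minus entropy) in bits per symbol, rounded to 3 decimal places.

Entropy H = −Σ p log₂ p ≈ 2.4071 bits.
Huffman merges: 49/1000+133/1000→91/500; 17/125+177/1000→313/1000; 181/1000+91/500→363/1000; 313/1000+81/250→637/1000; 363/1000+637/1000→1. L = 499/200 ≈ 2.4950.
L − H = 2.4950 − 2.4071 = 0.088 bits.

0.088 bits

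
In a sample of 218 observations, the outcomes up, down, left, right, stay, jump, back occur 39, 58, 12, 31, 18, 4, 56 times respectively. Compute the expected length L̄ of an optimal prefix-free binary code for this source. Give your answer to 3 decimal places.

Probabilities are the counts divided by 218.
Repeatedly combine the two least-probable nodes; the expected code length is the sum of the merged weights.
merge 2/109 + 6/109 → 8/109
merge 8/109 + 9/109 → 17/109
merge 31/218 + 17/109 → 65/218
merge 39/218 + 28/109 → 95/218
merge 29/109 + 65/218 → 123/218
merge 95/218 + 123/218 → 1
L = 8/109 + 17/109 + 65/218 + 95/218 + 123/218 + 1 = 551/218 ≈ 2.528 bits/symbol.

2.528 bits/symbol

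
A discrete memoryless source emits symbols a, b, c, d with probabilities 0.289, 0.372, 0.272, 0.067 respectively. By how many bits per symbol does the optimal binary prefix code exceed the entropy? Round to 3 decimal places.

Entropy H = −Σ p log₂ p ≈ 1.8204 bits.
Huffman merges: 67/1000+34/125→339/1000; 289/1000+339/1000→157/250; 93/250+157/250→1. L = 1967/1000 ≈ 1.9670.
L − H = 1.9670 − 1.8204 = 0.147 bits.

0.147 bits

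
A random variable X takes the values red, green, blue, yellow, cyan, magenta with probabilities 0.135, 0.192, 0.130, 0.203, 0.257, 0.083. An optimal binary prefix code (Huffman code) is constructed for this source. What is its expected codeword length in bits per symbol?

Repeatedly combine the two least-probable nodes; the expected code length is the sum of the merged weights.
merge 83/1000 + 13/100 → 213/1000
merge 27/200 + 24/125 → 327/1000
merge 203/1000 + 213/1000 → 52/125
merge 257/1000 + 327/1000 → 73/125
merge 52/125 + 73/125 → 1
L = 213/1000 + 327/1000 + 52/125 + 73/125 + 1 = 127/50 = 2.54 bits/symbol.

2.54 bits/symbol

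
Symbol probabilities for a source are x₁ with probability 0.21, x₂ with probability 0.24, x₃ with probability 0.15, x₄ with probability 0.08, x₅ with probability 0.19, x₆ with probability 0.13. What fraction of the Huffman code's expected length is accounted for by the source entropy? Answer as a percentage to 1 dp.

Entropy H = −Σ p log₂ p ≈ 2.5069 bits.
Huffman merges: 2/25+13/100→21/100; 3/20+19/100→17/50; 21/100+21/100→21/50; 6/25+17/50→29/50; 21/50+29/50→1. L = 51/20 ≈ 2.5500.
Efficiency = H/L = 2.5069/2.5500 = 98.3%.

98.3%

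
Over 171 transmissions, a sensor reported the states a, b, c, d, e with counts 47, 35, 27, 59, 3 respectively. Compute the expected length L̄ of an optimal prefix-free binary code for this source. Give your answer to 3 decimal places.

Probabilities are the counts divided by 171.
Repeatedly combine the two least-probable nodes; the expected code length is the sum of the merged weights.
merge 1/57 + 3/19 → 10/57
merge 10/57 + 35/171 → 65/171
merge 47/171 + 59/171 → 106/171
merge 65/171 + 106/171 → 1
L = 10/57 + 65/171 + 106/171 + 1 = 124/57 ≈ 2.175 bits/symbol.

2.175 bits/symbol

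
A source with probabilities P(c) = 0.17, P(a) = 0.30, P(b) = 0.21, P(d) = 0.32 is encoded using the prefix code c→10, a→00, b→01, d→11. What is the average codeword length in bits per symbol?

L̄ = Σ pᵢ·ℓᵢ = 0.17·2 + 0.30·2 + 0.21·2 + 0.32·2 = 2 bits/symbol.

2 bits/symbol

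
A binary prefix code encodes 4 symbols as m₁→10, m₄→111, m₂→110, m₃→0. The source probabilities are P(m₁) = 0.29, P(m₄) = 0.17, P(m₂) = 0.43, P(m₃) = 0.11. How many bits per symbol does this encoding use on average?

2.49 bits/symbol

L̄ = Σ pᵢ·ℓᵢ = 0.29·2 + 0.17·3 + 0.43·3 + 0.11·1 = 2.49 bits/symbol.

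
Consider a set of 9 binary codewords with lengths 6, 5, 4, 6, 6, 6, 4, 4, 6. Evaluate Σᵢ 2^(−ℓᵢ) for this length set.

With common denominator 2^6 = 64: Σ 2^(−ℓᵢ) = 1/64 + 2/64 + 4/64 + 1/64 + 1/64 + 1/64 + 4/64 + 4/64 + 1/64 = 19/64 = 0.296875.

0.296875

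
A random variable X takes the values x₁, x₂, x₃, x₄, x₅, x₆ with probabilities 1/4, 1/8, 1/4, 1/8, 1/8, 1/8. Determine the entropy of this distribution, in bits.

2.5 bits

Each probability is a power of 1/2, so log₂(1/p) is an integer.
H = Σ p·log₂(1/p) = 1/4·2 + 1/8·3 + 1/4·2 + 1/8·3 + 1/8·3 + 1/8·3 = 2.5 bits.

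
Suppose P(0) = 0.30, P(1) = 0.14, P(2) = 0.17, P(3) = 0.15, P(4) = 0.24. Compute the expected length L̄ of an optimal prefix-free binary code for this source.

Repeatedly combine the two least-probable nodes; the expected code length is the sum of the merged weights.
merge 7/50 + 3/20 → 29/100
merge 17/100 + 6/25 → 41/100
merge 29/100 + 3/10 → 59/100
merge 41/100 + 59/100 → 1
L = 29/100 + 41/100 + 59/100 + 1 = 229/100 = 2.29 bits/symbol.

2.29 bits/symbol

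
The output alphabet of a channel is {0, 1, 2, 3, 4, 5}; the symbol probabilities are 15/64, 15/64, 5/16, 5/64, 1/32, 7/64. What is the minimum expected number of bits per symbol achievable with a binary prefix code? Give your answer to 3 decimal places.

Repeatedly combine the two least-probable nodes; the expected code length is the sum of the merged weights.
merge 1/32 + 5/64 → 7/64
merge 7/64 + 7/64 → 7/32
merge 7/32 + 15/64 → 29/64
merge 15/64 + 5/16 → 35/64
merge 29/64 + 35/64 → 1
L = 7/64 + 7/32 + 29/64 + 35/64 + 1 = 149/64 ≈ 2.328 bits/symbol.

2.328 bits/symbol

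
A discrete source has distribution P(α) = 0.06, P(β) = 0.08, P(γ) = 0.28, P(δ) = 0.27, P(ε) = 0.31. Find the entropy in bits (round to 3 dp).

H = −Σ pᵢ log₂ pᵢ.
−0.06·log₂(0.06) = 0.2435
−0.08·log₂(0.08) = 0.2915
−0.28·log₂(0.28) = 0.5142
−0.27·log₂(0.27) = 0.5100
−0.31·log₂(0.31) = 0.5238
Sum ≈ 2.0831 → 2.083 bits.

2.083 bits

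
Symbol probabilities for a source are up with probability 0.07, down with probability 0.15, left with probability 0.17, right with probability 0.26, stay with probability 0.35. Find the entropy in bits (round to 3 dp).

2.149 bits

H = −Σ pᵢ log₂ pᵢ.
−0.07·log₂(0.07) = 0.2686
−0.15·log₂(0.15) = 0.4105
−0.17·log₂(0.17) = 0.4346
−0.26·log₂(0.26) = 0.5053
−0.35·log₂(0.35) = 0.5301
Sum ≈ 2.1491 → 2.149 bits.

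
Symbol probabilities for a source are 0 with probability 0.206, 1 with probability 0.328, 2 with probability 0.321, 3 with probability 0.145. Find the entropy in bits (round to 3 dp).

H = −Σ pᵢ log₂ pᵢ.
−0.206·log₂(0.206) = 0.4695
−0.328·log₂(0.328) = 0.5275
−0.321·log₂(0.321) = 0.5262
−0.145·log₂(0.145) = 0.4040
Sum ≈ 1.9272 → 1.927 bits.

1.927 bits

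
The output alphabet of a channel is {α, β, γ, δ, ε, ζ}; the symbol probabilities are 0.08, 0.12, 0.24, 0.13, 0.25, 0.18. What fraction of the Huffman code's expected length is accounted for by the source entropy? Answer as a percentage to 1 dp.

Entropy H = −Σ p log₂ p ≈ 2.4807 bits.
Huffman merges: 2/25+3/25→1/5; 13/100+9/50→31/100; 1/5+6/25→11/25; 1/4+31/100→14/25; 11/25+14/25→1. L = 251/100 ≈ 2.5100.
Efficiency = H/L = 2.4807/2.5100 = 98.8%.

98.8%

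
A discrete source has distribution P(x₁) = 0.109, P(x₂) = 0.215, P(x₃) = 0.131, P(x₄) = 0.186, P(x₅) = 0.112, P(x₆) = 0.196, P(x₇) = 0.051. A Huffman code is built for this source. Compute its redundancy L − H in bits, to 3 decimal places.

0.055 bits

Entropy H = −Σ p log₂ p ≈ 2.6943 bits.
Huffman merges: 51/1000+109/1000→4/25; 14/125+131/1000→243/1000; 4/25+93/500→173/500; 49/250+43/200→411/1000; 243/1000+173/500→589/1000; 411/1000+589/1000→1. L = 2749/1000 ≈ 2.7490.
L − H = 2.7490 − 2.6943 = 0.055 bits.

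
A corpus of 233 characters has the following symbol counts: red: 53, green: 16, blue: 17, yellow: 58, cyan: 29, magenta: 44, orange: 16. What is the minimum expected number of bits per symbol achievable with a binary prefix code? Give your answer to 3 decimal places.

Probabilities are the counts divided by 233.
Repeatedly combine the two least-probable nodes; the expected code length is the sum of the merged weights.
merge 16/233 + 16/233 → 32/233
merge 17/233 + 29/233 → 46/233
merge 32/233 + 44/233 → 76/233
merge 46/233 + 53/233 → 99/233
merge 58/233 + 76/233 → 134/233
merge 99/233 + 134/233 → 1
L = 32/233 + 46/233 + 76/233 + 99/233 + 134/233 + 1 = 620/233 ≈ 2.661 bits/symbol.

2.661 bits/symbol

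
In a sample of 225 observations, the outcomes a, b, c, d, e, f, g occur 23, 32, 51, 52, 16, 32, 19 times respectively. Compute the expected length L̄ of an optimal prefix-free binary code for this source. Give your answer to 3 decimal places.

Probabilities are the counts divided by 225.
Repeatedly combine the two least-probable nodes; the expected code length is the sum of the merged weights.
merge 16/225 + 19/225 → 7/45
merge 23/225 + 32/225 → 11/45
merge 32/225 + 7/45 → 67/225
merge 17/75 + 52/225 → 103/225
merge 11/45 + 67/225 → 122/225
merge 103/225 + 122/225 → 1
L = 7/45 + 11/45 + 67/225 + 103/225 + 122/225 + 1 = 607/225 ≈ 2.698 bits/symbol.

2.698 bits/symbol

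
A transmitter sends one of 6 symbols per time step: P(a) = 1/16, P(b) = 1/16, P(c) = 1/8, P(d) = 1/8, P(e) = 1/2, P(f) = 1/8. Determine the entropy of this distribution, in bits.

Each probability is a power of 1/2, so log₂(1/p) is an integer.
H = Σ p·log₂(1/p) = 1/16·4 + 1/16·4 + 1/8·3 + 1/8·3 + 1/2·1 + 1/8·3 = 2.125 bits.

2.125 bits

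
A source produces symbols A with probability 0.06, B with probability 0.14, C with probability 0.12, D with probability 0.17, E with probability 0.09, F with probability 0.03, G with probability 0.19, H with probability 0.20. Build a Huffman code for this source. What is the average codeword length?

2.88 bits/symbol

Repeatedly combine the two least-probable nodes; the expected code length is the sum of the merged weights.
merge 3/100 + 3/50 → 9/100
merge 9/100 + 9/100 → 9/50
merge 3/25 + 7/50 → 13/50
merge 17/100 + 9/50 → 7/20
merge 19/100 + 1/5 → 39/100
merge 13/50 + 7/20 → 61/100
merge 39/100 + 61/100 → 1
L = 9/100 + 9/50 + 13/50 + 7/20 + 39/100 + 61/100 + 1 = 72/25 = 2.88 bits/symbol.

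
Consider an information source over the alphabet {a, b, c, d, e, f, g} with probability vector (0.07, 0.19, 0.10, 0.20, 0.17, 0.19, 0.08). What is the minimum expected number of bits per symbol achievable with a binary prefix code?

Repeatedly combine the two least-probable nodes; the expected code length is the sum of the merged weights.
merge 7/100 + 2/25 → 3/20
merge 1/10 + 3/20 → 1/4
merge 17/100 + 19/100 → 9/25
merge 19/100 + 1/5 → 39/100
merge 1/4 + 9/25 → 61/100
merge 39/100 + 61/100 → 1
L = 3/20 + 1/4 + 9/25 + 39/100 + 61/100 + 1 = 69/25 = 2.76 bits/symbol.

2.76 bits/symbol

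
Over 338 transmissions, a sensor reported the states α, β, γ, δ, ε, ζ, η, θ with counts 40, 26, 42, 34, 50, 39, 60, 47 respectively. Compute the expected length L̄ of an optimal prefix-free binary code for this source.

Probabilities are the counts divided by 338.
Repeatedly combine the two least-probable nodes; the expected code length is the sum of the merged weights.
merge 1/13 + 17/169 → 30/169
merge 3/26 + 20/169 → 79/338
merge 21/169 + 47/338 → 89/338
merge 25/169 + 30/169 → 55/169
merge 30/169 + 79/338 → 139/338
merge 89/338 + 55/169 → 199/338
merge 139/338 + 199/338 → 1
L = 30/169 + 79/338 + 89/338 + 55/169 + 139/338 + 199/338 + 1 = 3 bits/symbol.

3 bits/symbol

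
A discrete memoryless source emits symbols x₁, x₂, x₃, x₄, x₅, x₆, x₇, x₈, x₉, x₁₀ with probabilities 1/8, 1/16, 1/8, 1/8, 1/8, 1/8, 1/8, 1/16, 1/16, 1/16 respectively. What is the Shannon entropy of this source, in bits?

Each probability is a power of 1/2, so log₂(1/p) is an integer.
H = Σ p·log₂(1/p) = 1/8·3 + 1/16·4 + 1/8·3 + 1/8·3 + 1/8·3 + 1/8·3 + 1/8·3 + 1/16·4 + 1/16·4 + 1/16·4 = 3.25 bits.

3.25 bits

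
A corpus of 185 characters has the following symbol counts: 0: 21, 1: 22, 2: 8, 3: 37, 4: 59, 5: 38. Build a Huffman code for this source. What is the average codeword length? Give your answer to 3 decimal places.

Probabilities are the counts divided by 185.
Repeatedly combine the two least-probable nodes; the expected code length is the sum of the merged weights.
merge 8/185 + 21/185 → 29/185
merge 22/185 + 29/185 → 51/185
merge 1/5 + 38/185 → 15/37
merge 51/185 + 59/185 → 22/37
merge 15/37 + 22/37 → 1
L = 29/185 + 51/185 + 15/37 + 22/37 + 1 = 90/37 ≈ 2.432 bits/symbol.

2.432 bits/symbol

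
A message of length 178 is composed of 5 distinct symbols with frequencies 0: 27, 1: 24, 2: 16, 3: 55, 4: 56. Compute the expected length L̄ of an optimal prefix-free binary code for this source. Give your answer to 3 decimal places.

2.225 bits/symbol

Probabilities are the counts divided by 178.
Repeatedly combine the two least-probable nodes; the expected code length is the sum of the merged weights.
merge 8/89 + 12/89 → 20/89
merge 27/178 + 20/89 → 67/178
merge 55/178 + 28/89 → 111/178
merge 67/178 + 111/178 → 1
L = 20/89 + 67/178 + 111/178 + 1 = 198/89 ≈ 2.225 bits/symbol.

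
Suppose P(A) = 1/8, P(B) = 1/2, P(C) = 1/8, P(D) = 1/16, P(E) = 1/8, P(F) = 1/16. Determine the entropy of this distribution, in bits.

Each probability is a power of 1/2, so log₂(1/p) is an integer.
H = Σ p·log₂(1/p) = 1/8·3 + 1/2·1 + 1/8·3 + 1/16·4 + 1/8·3 + 1/16·4 = 2.125 bits.

2.125 bits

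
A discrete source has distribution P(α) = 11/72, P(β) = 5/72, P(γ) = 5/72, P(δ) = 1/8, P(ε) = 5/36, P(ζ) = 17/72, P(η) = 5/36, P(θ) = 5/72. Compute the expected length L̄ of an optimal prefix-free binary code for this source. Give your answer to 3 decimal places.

Repeatedly combine the two least-probable nodes; the expected code length is the sum of the merged weights.
merge 5/72 + 5/72 → 5/36
merge 5/72 + 1/8 → 7/36
merge 5/36 + 5/36 → 5/18
merge 5/36 + 11/72 → 7/24
merge 7/36 + 17/72 → 31/72
merge 5/18 + 7/24 → 41/72
merge 31/72 + 41/72 → 1
L = 5/36 + 7/36 + 5/18 + 7/24 + 31/72 + 41/72 + 1 = 209/72 ≈ 2.903 bits/symbol.

2.903 bits/symbol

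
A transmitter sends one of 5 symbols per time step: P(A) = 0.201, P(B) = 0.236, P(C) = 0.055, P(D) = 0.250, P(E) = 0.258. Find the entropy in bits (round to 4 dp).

2.1913 bits

H = −Σ pᵢ log₂ pᵢ.
−0.201·log₂(0.201) = 0.4653
−0.236·log₂(0.236) = 0.4916
−0.055·log₂(0.055) = 0.2301
−0.250·log₂(0.250) = 0.5000
−0.258·log₂(0.258) = 0.5043
Sum ≈ 2.1913 → 2.1913 bits.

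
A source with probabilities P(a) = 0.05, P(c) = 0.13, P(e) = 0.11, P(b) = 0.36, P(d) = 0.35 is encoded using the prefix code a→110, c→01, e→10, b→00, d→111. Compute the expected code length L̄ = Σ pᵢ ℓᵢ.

2.4 bits/symbol

L̄ = Σ pᵢ·ℓᵢ = 0.05·3 + 0.13·2 + 0.11·2 + 0.36·2 + 0.35·3 = 2.4 bits/symbol.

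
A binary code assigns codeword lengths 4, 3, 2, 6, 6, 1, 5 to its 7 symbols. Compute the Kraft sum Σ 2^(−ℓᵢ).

1

With common denominator 2^6 = 64: Σ 2^(−ℓᵢ) = 4/64 + 8/64 + 16/64 + 1/64 + 1/64 + 32/64 + 2/64 = 64/64 = 1.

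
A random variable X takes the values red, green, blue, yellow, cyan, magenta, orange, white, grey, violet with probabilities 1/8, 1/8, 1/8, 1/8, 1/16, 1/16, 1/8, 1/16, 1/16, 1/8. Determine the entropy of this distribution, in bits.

Each probability is a power of 1/2, so log₂(1/p) is an integer.
H = Σ p·log₂(1/p) = 1/8·3 + 1/8·3 + 1/8·3 + 1/8·3 + 1/16·4 + 1/16·4 + 1/8·3 + 1/16·4 + 1/16·4 + 1/8·3 = 3.25 bits.

3.25 bits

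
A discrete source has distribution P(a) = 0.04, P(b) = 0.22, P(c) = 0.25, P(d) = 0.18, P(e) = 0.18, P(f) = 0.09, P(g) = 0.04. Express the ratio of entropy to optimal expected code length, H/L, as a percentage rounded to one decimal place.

Entropy H = −Σ p log₂ p ≈ 2.5554 bits.
Huffman merges: 1/25+1/25→2/25; 2/25+9/100→17/100; 17/100+9/50→7/20; 9/50+11/50→2/5; 1/4+7/20→3/5; 2/5+3/5→1. L = 13/5 ≈ 2.6000.
Efficiency = H/L = 2.5554/2.6000 = 98.3%.

98.3%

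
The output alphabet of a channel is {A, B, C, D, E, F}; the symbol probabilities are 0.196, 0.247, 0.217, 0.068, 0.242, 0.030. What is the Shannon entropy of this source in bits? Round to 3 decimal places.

2.348 bits

H = −Σ pᵢ log₂ pᵢ.
−0.196·log₂(0.196) = 0.4608
−0.247·log₂(0.247) = 0.4983
−0.217·log₂(0.217) = 0.4783
−0.068·log₂(0.068) = 0.2637
−0.242·log₂(0.242) = 0.4954
−0.030·log₂(0.030) = 0.1518
Sum ≈ 2.3483 → 2.348 bits.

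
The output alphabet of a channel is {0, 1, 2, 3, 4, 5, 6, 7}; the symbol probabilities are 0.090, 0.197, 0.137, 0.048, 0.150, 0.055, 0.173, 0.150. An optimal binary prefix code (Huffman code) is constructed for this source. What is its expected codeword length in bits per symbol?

2.906 bits/symbol

Repeatedly combine the two least-probable nodes; the expected code length is the sum of the merged weights.
merge 6/125 + 11/200 → 103/1000
merge 9/100 + 103/1000 → 193/1000
merge 137/1000 + 3/20 → 287/1000
merge 3/20 + 173/1000 → 323/1000
merge 193/1000 + 197/1000 → 39/100
merge 287/1000 + 323/1000 → 61/100
merge 39/100 + 61/100 → 1
L = 103/1000 + 193/1000 + 287/1000 + 323/1000 + 39/100 + 61/100 + 1 = 1453/500 = 2.906 bits/symbol.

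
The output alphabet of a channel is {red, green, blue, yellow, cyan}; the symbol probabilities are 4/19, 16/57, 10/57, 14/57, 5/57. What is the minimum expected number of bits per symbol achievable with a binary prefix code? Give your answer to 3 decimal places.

Repeatedly combine the two least-probable nodes; the expected code length is the sum of the merged weights.
merge 5/57 + 10/57 → 5/19
merge 4/19 + 14/57 → 26/57
merge 5/19 + 16/57 → 31/57
merge 26/57 + 31/57 → 1
L = 5/19 + 26/57 + 31/57 + 1 = 43/19 ≈ 2.263 bits/symbol.

2.263 bits/symbol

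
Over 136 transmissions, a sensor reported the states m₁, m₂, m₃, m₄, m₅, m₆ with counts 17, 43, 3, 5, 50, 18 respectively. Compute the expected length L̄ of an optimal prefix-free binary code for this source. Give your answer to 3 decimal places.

2.191 bits/symbol

Probabilities are the counts divided by 136.
Repeatedly combine the two least-probable nodes; the expected code length is the sum of the merged weights.
merge 3/136 + 5/136 → 1/17
merge 1/17 + 1/8 → 25/136
merge 9/68 + 25/136 → 43/136
merge 43/136 + 43/136 → 43/68
merge 25/68 + 43/68 → 1
L = 1/17 + 25/136 + 43/136 + 43/68 + 1 = 149/68 ≈ 2.191 bits/symbol.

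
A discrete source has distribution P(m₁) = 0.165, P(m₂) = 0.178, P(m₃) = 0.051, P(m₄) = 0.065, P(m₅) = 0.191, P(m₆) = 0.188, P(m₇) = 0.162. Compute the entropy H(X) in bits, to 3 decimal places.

2.682 bits

H = −Σ pᵢ log₂ pᵢ.
−0.165·log₂(0.165) = 0.4289
−0.178·log₂(0.178) = 0.4432
−0.051·log₂(0.051) = 0.2190
−0.065·log₂(0.065) = 0.2563
−0.191·log₂(0.191) = 0.4562
−0.188·log₂(0.188) = 0.4533
−0.162·log₂(0.162) = 0.4254
Sum ≈ 2.6823 → 2.682 bits.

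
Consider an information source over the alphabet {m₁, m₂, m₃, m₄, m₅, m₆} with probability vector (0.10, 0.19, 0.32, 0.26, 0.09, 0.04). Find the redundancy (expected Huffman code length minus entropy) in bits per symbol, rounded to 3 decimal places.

Entropy H = −Σ p log₂ p ≈ 2.3171 bits.
Huffman merges: 1/25+9/100→13/100; 1/10+13/100→23/100; 19/100+23/100→21/50; 13/50+8/25→29/50; 21/50+29/50→1. L = 59/25 ≈ 2.3600.
L − H = 2.3600 − 2.3171 = 0.043 bits.

0.043 bits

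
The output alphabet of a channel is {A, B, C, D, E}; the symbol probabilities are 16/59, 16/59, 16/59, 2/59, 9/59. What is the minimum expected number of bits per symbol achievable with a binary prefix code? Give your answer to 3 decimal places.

2.186 bits/symbol

Repeatedly combine the two least-probable nodes; the expected code length is the sum of the merged weights.
merge 2/59 + 9/59 → 11/59
merge 11/59 + 16/59 → 27/59
merge 16/59 + 16/59 → 32/59
merge 27/59 + 32/59 → 1
L = 11/59 + 27/59 + 32/59 + 1 = 129/59 ≈ 2.186 bits/symbol.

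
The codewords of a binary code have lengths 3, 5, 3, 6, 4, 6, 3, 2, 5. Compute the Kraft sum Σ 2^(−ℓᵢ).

With common denominator 2^6 = 64: Σ 2^(−ℓᵢ) = 8/64 + 2/64 + 8/64 + 1/64 + 4/64 + 1/64 + 8/64 + 16/64 + 2/64 = 50/64 = 0.78125.

0.78125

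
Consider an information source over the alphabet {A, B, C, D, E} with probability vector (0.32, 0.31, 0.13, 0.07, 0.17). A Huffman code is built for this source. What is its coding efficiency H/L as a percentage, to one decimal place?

Entropy H = −Σ p log₂ p ≈ 2.1356 bits.
Huffman merges: 7/100+13/100→1/5; 17/100+1/5→37/100; 31/100+8/25→63/100; 37/100+63/100→1. L = 11/5 ≈ 2.2000.
Efficiency = H/L = 2.1356/2.2000 = 97.1%.

97.1%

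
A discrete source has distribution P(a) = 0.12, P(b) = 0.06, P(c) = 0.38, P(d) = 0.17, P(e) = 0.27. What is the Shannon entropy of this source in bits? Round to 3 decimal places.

2.086 bits

H = −Σ pᵢ log₂ pᵢ.
−0.12·log₂(0.12) = 0.3671
−0.06·log₂(0.06) = 0.2435
−0.38·log₂(0.38) = 0.5305
−0.17·log₂(0.17) = 0.4346
−0.27·log₂(0.27) = 0.5100
Sum ≈ 2.0857 → 2.086 bits.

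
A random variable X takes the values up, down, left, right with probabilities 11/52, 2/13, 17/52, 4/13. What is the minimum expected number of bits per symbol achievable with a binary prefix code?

2 bits/symbol

Repeatedly combine the two least-probable nodes; the expected code length is the sum of the merged weights.
merge 2/13 + 11/52 → 19/52
merge 4/13 + 17/52 → 33/52
merge 19/52 + 33/52 → 1
L = 19/52 + 33/52 + 1 = 2 bits/symbol.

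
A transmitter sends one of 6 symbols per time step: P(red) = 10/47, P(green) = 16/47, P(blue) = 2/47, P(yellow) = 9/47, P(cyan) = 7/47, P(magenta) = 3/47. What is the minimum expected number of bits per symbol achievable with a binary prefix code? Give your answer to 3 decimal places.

2.362 bits/symbol

Repeatedly combine the two least-probable nodes; the expected code length is the sum of the merged weights.
merge 2/47 + 3/47 → 5/47
merge 5/47 + 7/47 → 12/47
merge 9/47 + 10/47 → 19/47
merge 12/47 + 16/47 → 28/47
merge 19/47 + 28/47 → 1
L = 5/47 + 12/47 + 19/47 + 28/47 + 1 = 111/47 ≈ 2.362 bits/symbol.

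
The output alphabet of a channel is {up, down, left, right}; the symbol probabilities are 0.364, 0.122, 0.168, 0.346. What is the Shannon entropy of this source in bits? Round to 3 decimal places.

H = −Σ pᵢ log₂ pᵢ.
−0.364·log₂(0.364) = 0.5307
−0.122·log₂(0.122) = 0.3703
−0.168·log₂(0.168) = 0.4323
−0.346·log₂(0.346) = 0.5298
Sum ≈ 1.8631 → 1.863 bits.

1.863 bits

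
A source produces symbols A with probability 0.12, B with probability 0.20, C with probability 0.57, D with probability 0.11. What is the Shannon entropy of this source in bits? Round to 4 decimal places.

1.6440 bits

H = −Σ pᵢ log₂ pᵢ.
−0.12·log₂(0.12) = 0.3671
−0.20·log₂(0.20) = 0.4644
−0.57·log₂(0.57) = 0.4623
−0.11·log₂(0.11) = 0.3503
Sum ≈ 1.6440 → 1.6440 bits.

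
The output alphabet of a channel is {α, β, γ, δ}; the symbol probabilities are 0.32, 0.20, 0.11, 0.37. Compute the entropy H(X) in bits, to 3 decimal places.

1.871 bits

H = −Σ pᵢ log₂ pᵢ.
−0.32·log₂(0.32) = 0.5260
−0.20·log₂(0.20) = 0.4644
−0.11·log₂(0.11) = 0.3503
−0.37·log₂(0.37) = 0.5307
Sum ≈ 1.8714 → 1.871 bits.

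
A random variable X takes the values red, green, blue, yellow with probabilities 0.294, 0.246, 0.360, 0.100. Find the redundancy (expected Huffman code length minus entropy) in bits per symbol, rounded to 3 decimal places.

0.106 bits

Entropy H = −Σ p log₂ p ≈ 1.8798 bits.
Huffman merges: 1/10+123/500→173/500; 147/500+173/500→16/25; 9/25+16/25→1. L = 993/500 ≈ 1.9860.
L − H = 1.9860 − 1.8798 = 0.106 bits.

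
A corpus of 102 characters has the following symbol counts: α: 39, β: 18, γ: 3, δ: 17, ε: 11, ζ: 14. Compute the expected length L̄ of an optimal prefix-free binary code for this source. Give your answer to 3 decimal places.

2.373 bits/symbol

Probabilities are the counts divided by 102.
Repeatedly combine the two least-probable nodes; the expected code length is the sum of the merged weights.
merge 1/34 + 11/102 → 7/51
merge 7/51 + 7/51 → 14/51
merge 1/6 + 3/17 → 35/102
merge 14/51 + 35/102 → 21/34
merge 13/34 + 21/34 → 1
L = 7/51 + 14/51 + 35/102 + 21/34 + 1 = 121/51 ≈ 2.373 bits/symbol.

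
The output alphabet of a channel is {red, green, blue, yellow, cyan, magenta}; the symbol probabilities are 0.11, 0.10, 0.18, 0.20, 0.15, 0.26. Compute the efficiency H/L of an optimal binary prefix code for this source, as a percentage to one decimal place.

98.7%

Entropy H = −Σ p log₂ p ≈ 2.5080 bits.
Huffman merges: 1/10+11/100→21/100; 3/20+9/50→33/100; 1/5+21/100→41/100; 13/50+33/100→59/100; 41/100+59/100→1. L = 127/50 ≈ 2.5400.
Efficiency = H/L = 2.5080/2.5400 = 98.7%.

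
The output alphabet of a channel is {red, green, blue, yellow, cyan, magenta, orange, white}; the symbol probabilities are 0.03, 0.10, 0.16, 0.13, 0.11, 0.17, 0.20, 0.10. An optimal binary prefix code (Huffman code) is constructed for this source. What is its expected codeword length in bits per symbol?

Repeatedly combine the two least-probable nodes; the expected code length is the sum of the merged weights.
merge 3/100 + 1/10 → 13/100
merge 1/10 + 11/100 → 21/100
merge 13/100 + 13/100 → 13/50
merge 4/25 + 17/100 → 33/100
merge 1/5 + 21/100 → 41/100
merge 13/50 + 33/100 → 59/100
merge 41/100 + 59/100 → 1
L = 13/100 + 21/100 + 13/50 + 33/100 + 41/100 + 59/100 + 1 = 293/100 = 2.93 bits/symbol.

2.93 bits/symbol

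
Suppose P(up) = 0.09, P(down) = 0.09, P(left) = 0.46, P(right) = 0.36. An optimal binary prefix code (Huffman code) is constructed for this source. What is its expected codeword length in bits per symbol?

Repeatedly combine the two least-probable nodes; the expected code length is the sum of the merged weights.
merge 9/100 + 9/100 → 9/50
merge 9/50 + 9/25 → 27/50
merge 23/50 + 27/50 → 1
L = 9/50 + 27/50 + 1 = 43/25 = 1.72 bits/symbol.

1.72 bits/symbol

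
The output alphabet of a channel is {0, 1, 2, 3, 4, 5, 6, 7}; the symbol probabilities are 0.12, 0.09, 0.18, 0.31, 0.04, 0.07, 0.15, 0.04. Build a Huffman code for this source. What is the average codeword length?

2.74 bits/symbol

Repeatedly combine the two least-probable nodes; the expected code length is the sum of the merged weights.
merge 1/25 + 1/25 → 2/25
merge 7/100 + 2/25 → 3/20
merge 9/100 + 3/25 → 21/100
merge 3/20 + 3/20 → 3/10
merge 9/50 + 21/100 → 39/100
merge 3/10 + 31/100 → 61/100
merge 39/100 + 61/100 → 1
L = 2/25 + 3/20 + 21/100 + 3/10 + 39/100 + 61/100 + 1 = 137/50 = 2.74 bits/symbol.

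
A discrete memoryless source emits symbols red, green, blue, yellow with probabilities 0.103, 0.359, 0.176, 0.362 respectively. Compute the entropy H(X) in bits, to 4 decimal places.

1.8401 bits

H = −Σ pᵢ log₂ pᵢ.
−0.103·log₂(0.103) = 0.3378
−0.359·log₂(0.359) = 0.5306
−0.176·log₂(0.176) = 0.4411
−0.362·log₂(0.362) = 0.5307
Sum ≈ 1.8401 → 1.8401 bits.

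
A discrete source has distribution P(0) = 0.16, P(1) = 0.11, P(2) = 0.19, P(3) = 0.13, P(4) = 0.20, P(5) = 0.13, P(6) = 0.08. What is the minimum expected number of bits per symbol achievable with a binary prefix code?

2.8 bits/symbol

Repeatedly combine the two least-probable nodes; the expected code length is the sum of the merged weights.
merge 2/25 + 11/100 → 19/100
merge 13/100 + 13/100 → 13/50
merge 4/25 + 19/100 → 7/20
merge 19/100 + 1/5 → 39/100
merge 13/50 + 7/20 → 61/100
merge 39/100 + 61/100 → 1
L = 19/100 + 13/50 + 7/20 + 39/100 + 61/100 + 1 = 14/5 = 2.8 bits/symbol.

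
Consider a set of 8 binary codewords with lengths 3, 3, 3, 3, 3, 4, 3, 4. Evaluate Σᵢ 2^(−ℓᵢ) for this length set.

0.875

With common denominator 2^4 = 16: Σ 2^(−ℓᵢ) = 2/16 + 2/16 + 2/16 + 2/16 + 2/16 + 1/16 + 2/16 + 1/16 = 14/16 = 0.875.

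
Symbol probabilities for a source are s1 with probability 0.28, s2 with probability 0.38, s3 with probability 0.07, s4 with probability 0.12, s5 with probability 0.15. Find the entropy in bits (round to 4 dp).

2.0908 bits

H = −Σ pᵢ log₂ pᵢ.
−0.28·log₂(0.28) = 0.5142
−0.38·log₂(0.38) = 0.5305
−0.07·log₂(0.07) = 0.2686
−0.12·log₂(0.12) = 0.3671
−0.15·log₂(0.15) = 0.4105
Sum ≈ 2.0908 → 2.0908 bits.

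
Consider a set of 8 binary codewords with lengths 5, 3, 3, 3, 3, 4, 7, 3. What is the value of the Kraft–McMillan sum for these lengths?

With common denominator 2^7 = 128: Σ 2^(−ℓᵢ) = 4/128 + 16/128 + 16/128 + 16/128 + 16/128 + 8/128 + 1/128 + 16/128 = 93/128 = 0.7265625.

0.7265625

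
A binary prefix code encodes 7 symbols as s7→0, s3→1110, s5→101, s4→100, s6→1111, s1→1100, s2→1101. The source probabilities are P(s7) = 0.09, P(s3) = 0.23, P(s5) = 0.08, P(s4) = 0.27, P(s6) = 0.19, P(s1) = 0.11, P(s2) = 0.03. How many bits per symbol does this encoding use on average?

3.38 bits/symbol

L̄ = Σ pᵢ·ℓᵢ = 0.09·1 + 0.23·4 + 0.08·3 + 0.27·3 + 0.19·4 + 0.11·4 + 0.03·4 = 3.38 bits/symbol.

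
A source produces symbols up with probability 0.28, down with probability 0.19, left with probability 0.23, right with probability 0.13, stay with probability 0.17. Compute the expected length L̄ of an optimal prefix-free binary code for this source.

2.3 bits/symbol

Repeatedly combine the two least-probable nodes; the expected code length is the sum of the merged weights.
merge 13/100 + 17/100 → 3/10
merge 19/100 + 23/100 → 21/50
merge 7/25 + 3/10 → 29/50
merge 21/50 + 29/50 → 1
L = 3/10 + 21/50 + 29/50 + 1 = 23/10 = 2.3 bits/symbol.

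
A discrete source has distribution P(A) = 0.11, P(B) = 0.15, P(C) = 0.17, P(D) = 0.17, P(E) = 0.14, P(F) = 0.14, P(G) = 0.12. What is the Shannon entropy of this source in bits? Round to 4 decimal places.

H = −Σ pᵢ log₂ pᵢ.
−0.11·log₂(0.11) = 0.3503
−0.15·log₂(0.15) = 0.4105
−0.17·log₂(0.17) = 0.4346
−0.17·log₂(0.17) = 0.4346
−0.14·log₂(0.14) = 0.3971
−0.14·log₂(0.14) = 0.3971
−0.12·log₂(0.12) = 0.3671
Sum ≈ 2.7913 → 2.7913 bits.

2.7913 bits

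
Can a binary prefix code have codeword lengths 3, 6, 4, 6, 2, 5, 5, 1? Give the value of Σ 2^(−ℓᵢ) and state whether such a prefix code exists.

1.03125; no

With common denominator 2^6 = 64: Σ 2^(−ℓᵢ) = 8/64 + 1/64 + 4/64 + 1/64 + 16/64 + 2/64 + 2/64 + 32/64 = 66/64 = 1.03125.
Kraft's inequality requires Σ ≤ 1; here Σ = 1.03125 > 1, so no such prefix code exists.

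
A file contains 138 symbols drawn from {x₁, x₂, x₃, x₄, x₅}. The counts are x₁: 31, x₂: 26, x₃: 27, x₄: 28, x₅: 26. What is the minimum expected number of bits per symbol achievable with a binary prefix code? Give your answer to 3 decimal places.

2.377 bits/symbol

Probabilities are the counts divided by 138.
Repeatedly combine the two least-probable nodes; the expected code length is the sum of the merged weights.
merge 13/69 + 13/69 → 26/69
merge 9/46 + 14/69 → 55/138
merge 31/138 + 26/69 → 83/138
merge 55/138 + 83/138 → 1
L = 26/69 + 55/138 + 83/138 + 1 = 164/69 ≈ 2.377 bits/symbol.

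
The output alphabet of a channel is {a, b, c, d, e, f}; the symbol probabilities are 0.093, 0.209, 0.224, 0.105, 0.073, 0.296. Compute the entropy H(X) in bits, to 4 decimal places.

H = −Σ pᵢ log₂ pᵢ.
−0.093·log₂(0.093) = 0.3187
−0.209·log₂(0.209) = 0.4720
−0.224·log₂(0.224) = 0.4835
−0.105·log₂(0.105) = 0.3414
−0.073·log₂(0.073) = 0.2756
−0.296·log₂(0.296) = 0.5199
Sum ≈ 2.4111 → 2.4111 bits.

2.4111 bits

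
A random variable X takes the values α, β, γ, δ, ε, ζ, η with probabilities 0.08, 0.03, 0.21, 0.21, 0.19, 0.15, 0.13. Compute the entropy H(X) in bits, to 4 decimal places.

2.6373 bits

H = −Σ pᵢ log₂ pᵢ.
−0.08·log₂(0.08) = 0.2915
−0.03·log₂(0.03) = 0.1518
−0.21·log₂(0.21) = 0.4728
−0.21·log₂(0.21) = 0.4728
−0.19·log₂(0.19) = 0.4552
−0.15·log₂(0.15) = 0.4105
−0.13·log₂(0.13) = 0.3826
Sum ≈ 2.6373 → 2.6373 bits.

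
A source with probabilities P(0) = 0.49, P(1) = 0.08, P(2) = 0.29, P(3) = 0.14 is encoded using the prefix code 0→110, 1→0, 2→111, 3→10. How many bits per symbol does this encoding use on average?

2.7 bits/symbol

L̄ = Σ pᵢ·ℓᵢ = 0.49·3 + 0.08·1 + 0.29·3 + 0.14·2 = 2.7 bits/symbol.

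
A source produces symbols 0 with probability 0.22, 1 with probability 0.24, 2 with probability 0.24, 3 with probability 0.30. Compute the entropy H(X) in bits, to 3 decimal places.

H = −Σ pᵢ log₂ pᵢ.
−0.22·log₂(0.22) = 0.4806
−0.24·log₂(0.24) = 0.4941
−0.24·log₂(0.24) = 0.4941
−0.30·log₂(0.30) = 0.5211
Sum ≈ 1.9899 → 1.990 bits.

1.990 bits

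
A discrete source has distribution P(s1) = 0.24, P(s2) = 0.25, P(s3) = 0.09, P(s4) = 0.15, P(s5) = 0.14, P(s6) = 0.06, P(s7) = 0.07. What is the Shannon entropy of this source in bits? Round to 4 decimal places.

2.6265 bits

H = −Σ pᵢ log₂ pᵢ.
−0.24·log₂(0.24) = 0.4941
−0.25·log₂(0.25) = 0.5000
−0.09·log₂(0.09) = 0.3127
−0.15·log₂(0.15) = 0.4105
−0.14·log₂(0.14) = 0.3971
−0.06·log₂(0.06) = 0.2435
−0.07·log₂(0.07) = 0.2686
Sum ≈ 2.6265 → 2.6265 bits.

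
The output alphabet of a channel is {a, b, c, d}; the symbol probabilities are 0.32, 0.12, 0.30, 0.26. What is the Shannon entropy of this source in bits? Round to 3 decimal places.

1.919 bits

H = −Σ pᵢ log₂ pᵢ.
−0.32·log₂(0.32) = 0.5260
−0.12·log₂(0.12) = 0.3671
−0.30·log₂(0.30) = 0.5211
−0.26·log₂(0.26) = 0.5053
Sum ≈ 1.9195 → 1.919 bits.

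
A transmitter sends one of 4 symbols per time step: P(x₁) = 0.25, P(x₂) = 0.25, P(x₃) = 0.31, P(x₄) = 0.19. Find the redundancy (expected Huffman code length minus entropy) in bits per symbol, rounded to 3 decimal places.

Entropy H = −Σ p log₂ p ≈ 1.9790 bits.
Huffman merges: 19/100+1/4→11/25; 1/4+31/100→14/25; 11/25+14/25→1. L = 2 ≈ 2.0000.
L − H = 2.0000 − 1.9790 = 0.021 bits.

0.021 bits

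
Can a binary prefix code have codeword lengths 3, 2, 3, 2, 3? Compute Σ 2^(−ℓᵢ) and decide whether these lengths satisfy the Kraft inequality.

With common denominator 2^3 = 8: Σ 2^(−ℓᵢ) = 1/8 + 2/8 + 1/8 + 2/8 + 1/8 = 7/8 = 0.875.
Kraft's inequality requires Σ ≤ 1; here Σ = 0.875 ≤ 1, so such a prefix code exists.

0.875; yes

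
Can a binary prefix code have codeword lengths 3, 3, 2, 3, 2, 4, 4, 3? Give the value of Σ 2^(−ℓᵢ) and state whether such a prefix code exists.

With common denominator 2^4 = 16: Σ 2^(−ℓᵢ) = 2/16 + 2/16 + 4/16 + 2/16 + 4/16 + 1/16 + 1/16 + 2/16 = 18/16 = 1.125.
Kraft's inequality requires Σ ≤ 1; here Σ = 1.125 > 1, so no such prefix code exists.

1.125; no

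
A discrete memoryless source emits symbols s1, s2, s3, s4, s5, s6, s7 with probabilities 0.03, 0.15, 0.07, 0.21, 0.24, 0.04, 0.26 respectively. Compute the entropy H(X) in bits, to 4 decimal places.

H = −Σ pᵢ log₂ pᵢ.
−0.03·log₂(0.03) = 0.1518
−0.15·log₂(0.15) = 0.4105
−0.07·log₂(0.07) = 0.2686
−0.21·log₂(0.21) = 0.4728
−0.24·log₂(0.24) = 0.4941
−0.04·log₂(0.04) = 0.1858
−0.26·log₂(0.26) = 0.5053
Sum ≈ 2.4889 → 2.4889 bits.

2.4889 bits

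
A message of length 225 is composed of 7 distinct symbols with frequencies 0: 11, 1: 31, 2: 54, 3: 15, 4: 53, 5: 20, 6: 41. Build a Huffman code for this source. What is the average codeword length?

Probabilities are the counts divided by 225.
Repeatedly combine the two least-probable nodes; the expected code length is the sum of the merged weights.
merge 11/225 + 1/15 → 26/225
merge 4/45 + 26/225 → 46/225
merge 31/225 + 41/225 → 8/25
merge 46/225 + 53/225 → 11/25
merge 6/25 + 8/25 → 14/25
merge 11/25 + 14/25 → 1
L = 26/225 + 46/225 + 8/25 + 11/25 + 14/25 + 1 = 66/25 = 2.64 bits/symbol.

2.64 bits/symbol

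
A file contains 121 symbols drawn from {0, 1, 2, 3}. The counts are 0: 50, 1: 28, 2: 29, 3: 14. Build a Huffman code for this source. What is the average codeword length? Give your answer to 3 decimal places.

1.934 bits/symbol

Probabilities are the counts divided by 121.
Repeatedly combine the two least-probable nodes; the expected code length is the sum of the merged weights.
merge 14/121 + 28/121 → 42/121
merge 29/121 + 42/121 → 71/121
merge 50/121 + 71/121 → 1
L = 42/121 + 71/121 + 1 = 234/121 ≈ 1.934 bits/symbol.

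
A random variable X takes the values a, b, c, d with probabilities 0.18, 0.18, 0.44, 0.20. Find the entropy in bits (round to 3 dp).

1.876 bits

H = −Σ pᵢ log₂ pᵢ.
−0.18·log₂(0.18) = 0.4453
−0.18·log₂(0.18) = 0.4453
−0.44·log₂(0.44) = 0.5211
−0.20·log₂(0.20) = 0.4644
Sum ≈ 1.8761 → 1.876 bits.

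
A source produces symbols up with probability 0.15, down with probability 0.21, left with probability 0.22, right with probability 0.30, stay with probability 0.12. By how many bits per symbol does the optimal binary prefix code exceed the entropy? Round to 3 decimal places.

0.018 bits

Entropy H = −Σ p log₂ p ≈ 2.2521 bits.
Huffman merges: 3/25+3/20→27/100; 21/100+11/50→43/100; 27/100+3/10→57/100; 43/100+57/100→1. L = 227/100 ≈ 2.2700.
L − H = 2.2700 − 2.2521 = 0.018 bits.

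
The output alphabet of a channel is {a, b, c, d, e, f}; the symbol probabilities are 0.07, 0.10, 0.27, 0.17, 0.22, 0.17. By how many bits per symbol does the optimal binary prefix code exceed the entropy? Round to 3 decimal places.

Entropy H = −Σ p log₂ p ≈ 2.4605 bits.
Huffman merges: 7/100+1/10→17/100; 17/100+17/100→17/50; 17/100+11/50→39/100; 27/100+17/50→61/100; 39/100+61/100→1. L = 251/100 ≈ 2.5100.
L − H = 2.5100 − 2.4605 = 0.049 bits.

0.049 bits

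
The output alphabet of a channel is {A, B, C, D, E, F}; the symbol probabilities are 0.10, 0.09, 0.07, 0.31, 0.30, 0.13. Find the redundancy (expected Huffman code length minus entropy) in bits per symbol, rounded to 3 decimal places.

Entropy H = −Σ p log₂ p ≈ 2.3409 bits.
Huffman merges: 7/100+9/100→4/25; 1/10+13/100→23/100; 4/25+23/100→39/100; 3/10+31/100→61/100; 39/100+61/100→1. L = 239/100 ≈ 2.3900.
L − H = 2.3900 − 2.3409 = 0.049 bits.

0.049 bits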